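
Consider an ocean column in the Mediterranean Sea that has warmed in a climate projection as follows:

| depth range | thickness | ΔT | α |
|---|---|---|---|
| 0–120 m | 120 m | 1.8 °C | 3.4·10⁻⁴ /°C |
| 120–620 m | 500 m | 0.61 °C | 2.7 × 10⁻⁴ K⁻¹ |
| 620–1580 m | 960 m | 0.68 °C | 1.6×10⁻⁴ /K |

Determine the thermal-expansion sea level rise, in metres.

Layer 1: 1.8 × 3.4×10⁻⁴ × 120 = 0.07344 m
2.7×10⁻⁴ × 0.61 × 500 = 0.08235 m
Layer 3: 0.68 × 1.6×10⁻⁴ × 960 = 0.104448 m
Δh = 0.07344 + 0.08235 + 0.104448 = 0.260238 m

Δh ≈ 0.26 m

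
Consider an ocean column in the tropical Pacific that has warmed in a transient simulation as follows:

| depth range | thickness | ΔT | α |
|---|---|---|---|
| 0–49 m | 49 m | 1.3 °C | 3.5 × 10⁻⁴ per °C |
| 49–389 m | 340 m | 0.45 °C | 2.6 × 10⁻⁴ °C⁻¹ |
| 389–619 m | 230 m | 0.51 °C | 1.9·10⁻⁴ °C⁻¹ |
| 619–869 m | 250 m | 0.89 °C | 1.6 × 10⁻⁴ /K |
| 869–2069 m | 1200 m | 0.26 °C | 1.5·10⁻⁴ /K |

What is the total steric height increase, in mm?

167 mm of thermosteric rise

Layer 1: 1.3 × 49 × 3.5×10⁻⁴ = 0.022295 m
49–389 m: 340 × 0.45 × 2.6×10⁻⁴ = 0.03978 m
Layer 3: 1.9×10⁻⁴ × 0.51 × 230 = 0.022287 m
Layer 4: 1.6×10⁻⁴ × 0.89 × 250 = 0.03560 m
Layer 5: 1200 × 0.26 × 1.5×10⁻⁴ = 0.04680 m
Δh = 0.022295 + 0.03978 + 0.022287 + 0.03560 + 0.04680 = 0.166762 m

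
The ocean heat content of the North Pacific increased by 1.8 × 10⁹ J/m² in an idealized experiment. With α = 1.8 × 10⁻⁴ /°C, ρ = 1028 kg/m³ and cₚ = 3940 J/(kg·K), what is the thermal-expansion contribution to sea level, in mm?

Δh = 80.0 mm

Δh = αQ/(ρcₚ) = 1.8×10⁻⁴ × 1.8×10⁹ / (1028 × 3940) ≈ 0.079994 m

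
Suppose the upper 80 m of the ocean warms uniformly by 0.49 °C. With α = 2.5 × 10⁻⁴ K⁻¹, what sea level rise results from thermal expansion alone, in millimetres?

Δh = αΔT·H = 2.5×10⁻⁴ × 0.49 × 80 = 0.00980 m

9.80 mm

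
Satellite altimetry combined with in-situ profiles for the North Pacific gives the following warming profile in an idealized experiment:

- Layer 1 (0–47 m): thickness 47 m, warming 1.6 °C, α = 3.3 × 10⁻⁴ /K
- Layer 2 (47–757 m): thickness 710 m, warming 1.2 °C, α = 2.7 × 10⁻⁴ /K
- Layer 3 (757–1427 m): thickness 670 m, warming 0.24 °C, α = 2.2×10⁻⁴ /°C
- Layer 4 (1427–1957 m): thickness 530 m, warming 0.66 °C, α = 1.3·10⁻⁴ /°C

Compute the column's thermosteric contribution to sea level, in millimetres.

340 mm of thermosteric rise

Layer 1: 47 × 3.3×10⁻⁴ × 1.6 = 0.024816 m
Layer 2: 2.7×10⁻⁴ × 1.2 × 710 = 0.23004 m
Layer 3: 0.24 × 2.2×10⁻⁴ × 670 = 0.035376 m
Layer 4: 530 × 0.66 × 1.3×10⁻⁴ = 0.045474 m
Δh = 0.024816 + 0.23004 + 0.035376 + 0.045474 = 0.335706 m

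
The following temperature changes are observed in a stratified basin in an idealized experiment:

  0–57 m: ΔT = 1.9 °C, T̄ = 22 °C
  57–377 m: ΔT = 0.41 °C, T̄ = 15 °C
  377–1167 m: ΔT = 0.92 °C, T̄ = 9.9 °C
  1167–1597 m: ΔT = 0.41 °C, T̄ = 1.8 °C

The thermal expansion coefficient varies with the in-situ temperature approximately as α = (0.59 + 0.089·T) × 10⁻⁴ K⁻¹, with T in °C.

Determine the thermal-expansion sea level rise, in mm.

Layer 1: α = (0.59 + 0.089×22)×10⁻⁴ = 2.548×10⁻⁴ K⁻¹
Layer 2: α = (0.59 + 0.089×15)×10⁻⁴ = 1.925×10⁻⁴ K⁻¹
Layer 3: α = (0.59 + 0.089×9.9)×10⁻⁴ = 1.4711×10⁻⁴ K⁻¹
Layer 4: α = (0.59 + 0.089×1.8)×10⁻⁴ = 0.7502×10⁻⁴ K⁻¹
2.548×10⁻⁴ × 57 × 1.9 = 0.02759484 m
0.41 × 320 × 1.925×10⁻⁴ = 0.025256 m
790 × 1.4711×10⁻⁴ × 0.92 = 0.106919548 m
1167–1597 m: 430 × 0.41 × 0.7502×10⁻⁴ = 0.013226026 m
Δh = 0.02759484 + 0.025256 + 0.106919548 + 0.013226026 = 0.172996414 m ≈ 170 mm

170 mm of thermosteric rise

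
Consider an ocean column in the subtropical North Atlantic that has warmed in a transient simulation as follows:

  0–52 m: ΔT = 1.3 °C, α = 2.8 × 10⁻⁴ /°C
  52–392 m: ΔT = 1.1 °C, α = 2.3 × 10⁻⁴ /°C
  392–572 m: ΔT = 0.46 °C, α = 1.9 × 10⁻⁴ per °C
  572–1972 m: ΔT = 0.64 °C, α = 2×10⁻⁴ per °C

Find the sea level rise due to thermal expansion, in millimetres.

about 300 mm

Layer 1: 1.3 × 2.8×10⁻⁴ × 52 = 0.018928 m
52–392 m: 2.3×10⁻⁴ × 1.1 × 340 = 0.08602 m
Layer 3: 1.9×10⁻⁴ × 0.46 × 180 = 0.015732 m
572–1972 m: 2×10⁻⁴ × 1400 × 0.64 = 0.17920 m
Δh = 0.018928 + 0.08602 + 0.015732 + 0.17920 = 0.29988 m ≈ 300 mm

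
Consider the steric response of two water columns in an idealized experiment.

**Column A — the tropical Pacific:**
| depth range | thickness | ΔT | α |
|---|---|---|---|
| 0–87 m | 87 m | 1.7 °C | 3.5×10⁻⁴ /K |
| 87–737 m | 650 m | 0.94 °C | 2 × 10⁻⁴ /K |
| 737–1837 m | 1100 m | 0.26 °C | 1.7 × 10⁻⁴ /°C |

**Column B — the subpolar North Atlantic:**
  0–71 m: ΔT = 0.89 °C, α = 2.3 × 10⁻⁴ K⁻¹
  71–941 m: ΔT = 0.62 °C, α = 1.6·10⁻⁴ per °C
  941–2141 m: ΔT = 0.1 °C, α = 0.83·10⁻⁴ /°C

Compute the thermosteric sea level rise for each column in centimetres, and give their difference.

A: 22.3 cm; B: 11.1 cm; difference 11.2 cm

A 0–87 m: 3.5×10⁻⁴ × 1.7 × 87 = 0.051765 m
A Layer 2: 0.94 × 650 × 2×10⁻⁴ = 0.12220 m
A 737–1837 m: 1.7×10⁻⁴ × 0.26 × 1100 = 0.04862 m
A total: 0.222585 m
B Layer 1: 0.89 × 2.3×10⁻⁴ × 71 = 0.0145337 m
B Layer 2: 0.62 × 1.6×10⁻⁴ × 870 = 0.086304 m
B Layer 3: 0.83×10⁻⁴ × 0.1 × 1200 = 0.00996 m
B total: 0.1107977 m
Difference: 0.222585 − 0.1107977 = 0.1117873 m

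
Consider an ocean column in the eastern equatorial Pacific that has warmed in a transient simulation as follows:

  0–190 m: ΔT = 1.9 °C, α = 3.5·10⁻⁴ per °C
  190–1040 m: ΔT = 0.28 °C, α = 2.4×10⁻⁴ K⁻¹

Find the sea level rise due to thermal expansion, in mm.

Δh = 180 mm

0–190 m: 3.5×10⁻⁴ × 190 × 1.9 = 0.12635 m
190–1040 m: 2.4×10⁻⁴ × 0.28 × 850 = 0.05712 m
Δh = 0.12635 + 0.05712 = 0.18347 m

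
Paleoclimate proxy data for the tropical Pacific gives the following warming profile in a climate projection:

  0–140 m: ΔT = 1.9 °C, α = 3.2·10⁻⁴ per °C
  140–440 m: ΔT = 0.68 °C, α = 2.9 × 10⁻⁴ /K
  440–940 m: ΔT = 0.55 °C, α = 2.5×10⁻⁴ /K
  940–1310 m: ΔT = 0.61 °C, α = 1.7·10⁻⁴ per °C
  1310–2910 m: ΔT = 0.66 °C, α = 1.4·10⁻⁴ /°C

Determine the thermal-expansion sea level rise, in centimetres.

39.9 cm

0–140 m: 1.9 × 3.2×10⁻⁴ × 140 = 0.08512 m
300 × 0.68 × 2.9×10⁻⁴ = 0.05916 m
0.55 × 500 × 2.5×10⁻⁴ = 0.06875 m
370 × 0.61 × 1.7×10⁻⁴ = 0.038369 m
Layer 5: 1600 × 1.4×10⁻⁴ × 0.66 = 0.14784 m
Δh = 0.08512 + 0.05916 + 0.06875 + 0.038369 + 0.14784 = 0.399239 m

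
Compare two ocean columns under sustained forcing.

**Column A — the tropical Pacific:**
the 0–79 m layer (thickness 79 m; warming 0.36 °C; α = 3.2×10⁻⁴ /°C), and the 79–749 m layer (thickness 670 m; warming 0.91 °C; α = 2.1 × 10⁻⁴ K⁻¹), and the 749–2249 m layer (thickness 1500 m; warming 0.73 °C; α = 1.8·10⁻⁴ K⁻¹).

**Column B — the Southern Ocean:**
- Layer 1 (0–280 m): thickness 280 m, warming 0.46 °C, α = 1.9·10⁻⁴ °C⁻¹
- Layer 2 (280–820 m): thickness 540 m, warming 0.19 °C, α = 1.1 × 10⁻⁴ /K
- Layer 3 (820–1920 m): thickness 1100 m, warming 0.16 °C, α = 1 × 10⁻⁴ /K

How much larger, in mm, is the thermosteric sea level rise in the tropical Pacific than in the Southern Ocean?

A 0–79 m: 0.36 × 79 × 3.2×10⁻⁴ = 0.0091008 m
A Layer 2: 2.1×10⁻⁴ × 670 × 0.91 = 0.128037 m
A 1.8×10⁻⁴ × 1500 × 0.73 = 0.19710 m
A total: 0.3342378 m
B Layer 1: 0.46 × 280 × 1.9×10⁻⁴ = 0.024472 m
B Layer 2: 1.1×10⁻⁴ × 540 × 0.19 = 0.011286 m
B 820–1920 m: 1100 × 0.16 × 1×10⁻⁴ = 0.01760 m
B total: 0.053358 m
Difference: 0.3342378 − 0.053358 = 0.2808798 m

281 mm larger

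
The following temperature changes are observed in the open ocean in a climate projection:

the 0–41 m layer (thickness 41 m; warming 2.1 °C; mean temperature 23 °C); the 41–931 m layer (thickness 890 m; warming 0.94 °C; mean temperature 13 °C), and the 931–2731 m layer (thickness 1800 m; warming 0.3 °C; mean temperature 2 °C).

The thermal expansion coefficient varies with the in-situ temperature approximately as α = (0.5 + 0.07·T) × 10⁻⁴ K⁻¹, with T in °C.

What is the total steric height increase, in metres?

about 0.171 m

Layer 1: α = (0.5 + 0.07×23)×10⁻⁴ = 2.11×10⁻⁴ K⁻¹
Layer 2: α = (0.5 + 0.07×13)×10⁻⁴ = 1.41×10⁻⁴ K⁻¹
Layer 3: α = (0.5 + 0.07×2)×10⁻⁴ = 0.64×10⁻⁴ K⁻¹
Layer 1: 2.1 × 2.11×10⁻⁴ × 41 = 0.0181671 m
Layer 2: 0.94 × 1.41×10⁻⁴ × 890 = 0.1179606 m
0.3 × 1800 × 0.64×10⁻⁴ = 0.03456 m
Δh = 0.0181671 + 0.1179606 + 0.03456 = 0.1706877 m ≈ 0.171 m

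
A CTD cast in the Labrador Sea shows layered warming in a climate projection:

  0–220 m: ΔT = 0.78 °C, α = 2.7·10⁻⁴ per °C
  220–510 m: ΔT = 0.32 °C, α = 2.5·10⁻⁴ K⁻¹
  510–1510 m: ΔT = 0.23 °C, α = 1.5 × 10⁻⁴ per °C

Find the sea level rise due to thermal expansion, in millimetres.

about 104 mm

0–220 m: 0.78 × 220 × 2.7×10⁻⁴ = 0.046332 m
220–510 m: 0.32 × 290 × 2.5×10⁻⁴ = 0.02320 m
510–1510 m: 1.5×10⁻⁴ × 1000 × 0.23 = 0.03450 m
Δh = 0.046332 + 0.02320 + 0.03450 = 0.104032 m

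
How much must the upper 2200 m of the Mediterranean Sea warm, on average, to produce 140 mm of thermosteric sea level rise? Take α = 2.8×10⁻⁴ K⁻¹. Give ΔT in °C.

ΔT = Δh/(αH) = 0.14 / (2.8×10⁻⁴ × 2200) ≈ 0.2273 °C

ΔT ≈ 0.227 °C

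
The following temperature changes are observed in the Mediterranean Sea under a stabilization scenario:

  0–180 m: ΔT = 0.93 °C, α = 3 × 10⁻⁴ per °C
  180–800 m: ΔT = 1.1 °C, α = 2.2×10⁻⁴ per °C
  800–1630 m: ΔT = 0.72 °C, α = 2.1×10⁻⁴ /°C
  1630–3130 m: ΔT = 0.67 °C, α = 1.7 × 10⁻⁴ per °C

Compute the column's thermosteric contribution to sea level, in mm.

500 mm of thermosteric rise

0–180 m: 3×10⁻⁴ × 0.93 × 180 = 0.05022 m
2.2×10⁻⁴ × 1.1 × 620 = 0.15004 m
800–1630 m: 0.72 × 830 × 2.1×10⁻⁴ = 0.125496 m
Layer 4: 1.7×10⁻⁴ × 0.67 × 1500 = 0.17085 m
Δh = 0.05022 + 0.15004 + 0.125496 + 0.17085 = 0.496606 m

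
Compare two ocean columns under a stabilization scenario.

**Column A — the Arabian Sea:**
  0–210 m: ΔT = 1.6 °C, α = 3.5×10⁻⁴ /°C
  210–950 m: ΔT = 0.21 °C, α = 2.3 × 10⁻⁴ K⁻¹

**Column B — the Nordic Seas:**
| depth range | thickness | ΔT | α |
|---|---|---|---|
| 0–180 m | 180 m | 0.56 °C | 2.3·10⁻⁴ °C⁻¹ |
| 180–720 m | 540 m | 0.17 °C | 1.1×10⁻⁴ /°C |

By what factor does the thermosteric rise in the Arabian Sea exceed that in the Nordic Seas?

≈ 4.61×

A 3.5×10⁻⁴ × 1.6 × 210 = 0.11760 m
A 210–950 m: 740 × 2.3×10⁻⁴ × 0.21 = 0.035742 m
A total: 0.153342 m
B Layer 1: 2.3×10⁻⁴ × 180 × 0.56 = 0.023184 m
B 1.1×10⁻⁴ × 540 × 0.17 = 0.010098 m
B total: 0.033282 m
Ratio: 0.153342 / 0.033282 ≈ 4.607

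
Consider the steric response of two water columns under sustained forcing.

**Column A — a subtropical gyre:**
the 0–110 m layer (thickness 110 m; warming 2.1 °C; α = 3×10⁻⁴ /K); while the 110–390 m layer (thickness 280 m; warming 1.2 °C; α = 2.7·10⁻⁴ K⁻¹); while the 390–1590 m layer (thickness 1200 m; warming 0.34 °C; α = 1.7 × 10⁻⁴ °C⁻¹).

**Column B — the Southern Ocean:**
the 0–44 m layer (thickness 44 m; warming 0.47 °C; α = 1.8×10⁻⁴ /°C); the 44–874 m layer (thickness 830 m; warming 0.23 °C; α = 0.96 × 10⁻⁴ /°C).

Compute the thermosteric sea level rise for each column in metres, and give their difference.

A 0–110 m: 110 × 3×10⁻⁴ × 2.1 = 0.06930 m
A 280 × 1.2 × 2.7×10⁻⁴ = 0.09072 m
A 390–1590 m: 1.7×10⁻⁴ × 1200 × 0.34 = 0.06936 m
A total: 0.22938 m
B 0–44 m: 0.47 × 44 × 1.8×10⁻⁴ = 0.0037224 m
B 44–874 m: 0.23 × 830 × 0.96×10⁻⁴ = 0.0183264 m
B total: 0.0220488 m
Difference: 0.22938 − 0.0220488 = 0.2073312 m

A: 0.229 m; B: 0.0220 m; difference 0.207 m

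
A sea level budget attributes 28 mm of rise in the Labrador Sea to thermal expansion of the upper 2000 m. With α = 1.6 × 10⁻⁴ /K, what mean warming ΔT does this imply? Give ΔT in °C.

about 0.0875 °C

ΔT = Δh/(αH) = 0.028 / (1.6×10⁻⁴ × 2000) = 0.08750 °C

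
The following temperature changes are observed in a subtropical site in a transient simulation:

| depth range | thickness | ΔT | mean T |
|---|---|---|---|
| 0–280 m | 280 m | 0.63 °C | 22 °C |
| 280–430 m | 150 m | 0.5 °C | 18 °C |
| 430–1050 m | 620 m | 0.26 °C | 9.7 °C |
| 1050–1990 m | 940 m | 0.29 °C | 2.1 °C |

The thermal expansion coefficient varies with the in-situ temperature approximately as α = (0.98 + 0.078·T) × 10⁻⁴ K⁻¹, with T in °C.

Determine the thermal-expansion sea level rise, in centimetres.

Layer 1: α = (0.98 + 0.078×22)×10⁻⁴ = 2.696×10⁻⁴ K⁻¹
Layer 2: α = (0.98 + 0.078×18)×10⁻⁴ = 2.384×10⁻⁴ K⁻¹
Layer 3: α = (0.98 + 0.078×9.7)×10⁻⁴ = 1.7366×10⁻⁴ K⁻¹
Layer 4: α = (0.98 + 0.078×2.1)×10⁻⁴ = 1.1438×10⁻⁴ K⁻¹
0–280 m: 280 × 2.696×10⁻⁴ × 0.63 = 0.04755744 m
2.384×10⁻⁴ × 150 × 0.5 = 0.01788 m
430–1050 m: 1.7366×10⁻⁴ × 620 × 0.26 = 0.027993992 m
Layer 4: 1.1438×10⁻⁴ × 0.29 × 940 = 0.031179988 m
Δh = 0.04755744 + 0.01788 + 0.027993992 + 0.031179988 = 0.12461142 m

Δh ≈ 12.5 cm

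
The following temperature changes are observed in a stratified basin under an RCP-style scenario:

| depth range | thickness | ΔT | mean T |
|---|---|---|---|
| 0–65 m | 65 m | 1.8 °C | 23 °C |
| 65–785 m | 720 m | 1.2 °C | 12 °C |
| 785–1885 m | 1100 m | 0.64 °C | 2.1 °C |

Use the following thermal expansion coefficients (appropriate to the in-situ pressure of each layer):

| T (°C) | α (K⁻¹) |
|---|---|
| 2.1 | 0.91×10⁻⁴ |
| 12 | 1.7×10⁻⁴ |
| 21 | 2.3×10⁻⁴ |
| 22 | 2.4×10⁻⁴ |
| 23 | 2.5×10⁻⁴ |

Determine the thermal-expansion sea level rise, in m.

Layer 1 at 23 °C → α = 2.5×10⁻⁴ K⁻¹
Layer 2 at 12 °C → α = 1.7×10⁻⁴ K⁻¹
Layer 3 at 2.1 °C → α = 0.91×10⁻⁴ K⁻¹
1.8 × 65 × 2.5×10⁻⁴ = 0.02925 m
65–785 m: 1.2 × 1.7×10⁻⁴ × 720 = 0.14688 m
0.64 × 0.91×10⁻⁴ × 1100 = 0.064064 m
Δh = 0.02925 + 0.14688 + 0.064064 = 0.240194 m

Δh ≈ 0.24 m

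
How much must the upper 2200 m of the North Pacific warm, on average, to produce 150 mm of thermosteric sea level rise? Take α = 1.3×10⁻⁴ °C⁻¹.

0.52 °C

ΔT = Δh/(αH) = 0.15 / (1.3×10⁻⁴ × 2200) ≈ 0.5245 °C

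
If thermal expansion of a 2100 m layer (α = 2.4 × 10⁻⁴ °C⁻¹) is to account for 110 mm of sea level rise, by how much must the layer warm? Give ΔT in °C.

ΔT ≈ 0.218 °C

ΔT = Δh/(αH) = 0.11 / (2.4×10⁻⁴ × 2100) ≈ 0.2183 °C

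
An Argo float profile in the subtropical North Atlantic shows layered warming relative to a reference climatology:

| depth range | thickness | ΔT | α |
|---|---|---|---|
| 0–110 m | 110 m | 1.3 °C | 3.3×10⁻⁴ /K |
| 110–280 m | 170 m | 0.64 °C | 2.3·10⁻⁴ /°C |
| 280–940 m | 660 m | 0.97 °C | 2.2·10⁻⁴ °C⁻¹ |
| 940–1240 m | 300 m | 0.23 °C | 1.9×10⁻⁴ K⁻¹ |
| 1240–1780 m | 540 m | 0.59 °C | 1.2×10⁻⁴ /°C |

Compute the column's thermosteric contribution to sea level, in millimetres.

1.3 × 110 × 3.3×10⁻⁴ = 0.04719 m
110–280 m: 2.3×10⁻⁴ × 170 × 0.64 = 0.025024 m
Layer 3: 0.97 × 2.2×10⁻⁴ × 660 = 0.140844 m
940–1240 m: 300 × 0.23 × 1.9×10⁻⁴ = 0.01311 m
1.2×10⁻⁴ × 540 × 0.59 = 0.038232 m
Δh = 0.04719 + 0.025024 + 0.140844 + 0.01311 + 0.038232 = 0.26440 m

Δh ≈ 264 mm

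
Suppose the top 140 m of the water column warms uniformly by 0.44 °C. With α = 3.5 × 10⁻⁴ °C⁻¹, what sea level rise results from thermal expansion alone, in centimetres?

about 2.16 cm

Δh = αΔT·H = 3.5×10⁻⁴ × 0.44 × 140 = 0.02156 m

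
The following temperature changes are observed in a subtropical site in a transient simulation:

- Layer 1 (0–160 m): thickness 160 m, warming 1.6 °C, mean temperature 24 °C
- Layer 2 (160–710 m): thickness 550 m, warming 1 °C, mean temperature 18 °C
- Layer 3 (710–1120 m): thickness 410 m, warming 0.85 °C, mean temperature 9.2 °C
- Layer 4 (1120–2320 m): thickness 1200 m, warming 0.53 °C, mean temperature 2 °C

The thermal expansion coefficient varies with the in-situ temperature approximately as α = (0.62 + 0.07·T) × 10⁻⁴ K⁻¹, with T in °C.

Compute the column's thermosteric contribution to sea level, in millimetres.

Δh ≈ 255 mm

Layer 1: α = (0.62 + 0.07×24)×10⁻⁴ = 2.3×10⁻⁴ K⁻¹
Layer 2: α = (0.62 + 0.07×18)×10⁻⁴ = 1.88×10⁻⁴ K⁻¹
Layer 3: α = (0.62 + 0.07×9.2)×10⁻⁴ = 1.264×10⁻⁴ K⁻¹
Layer 4: α = (0.62 + 0.07×2)×10⁻⁴ = 0.76×10⁻⁴ K⁻¹
Layer 1: 1.6 × 160 × 2.3×10⁻⁴ = 0.05888 m
Layer 2: 550 × 1.88×10⁻⁴ × 1 = 0.10340 m
Layer 3: 410 × 1.264×10⁻⁴ × 0.85 = 0.0440504 m
1120–2320 m: 0.53 × 0.76×10⁻⁴ × 1200 = 0.048336 m
Δh = 0.05888 + 0.10340 + 0.0440504 + 0.048336 = 0.2546664 m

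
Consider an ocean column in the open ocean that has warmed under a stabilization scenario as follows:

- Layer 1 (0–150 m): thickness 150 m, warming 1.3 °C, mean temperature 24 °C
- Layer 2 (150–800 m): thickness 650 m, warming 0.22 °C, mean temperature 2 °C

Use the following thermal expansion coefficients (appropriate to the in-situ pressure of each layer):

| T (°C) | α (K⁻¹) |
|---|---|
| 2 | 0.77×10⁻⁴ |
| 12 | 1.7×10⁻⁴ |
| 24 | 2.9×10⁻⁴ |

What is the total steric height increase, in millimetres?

Layer 1 at 24 °C → α = 2.9×10⁻⁴ K⁻¹
Layer 2 at 2 °C → α = 0.77×10⁻⁴ K⁻¹
150 × 2.9×10⁻⁴ × 1.3 = 0.05655 m
0.22 × 0.77×10⁻⁴ × 650 = 0.011011 m
Δh = 0.05655 + 0.011011 = 0.067561 m ≈ 68 mm

about 68 mm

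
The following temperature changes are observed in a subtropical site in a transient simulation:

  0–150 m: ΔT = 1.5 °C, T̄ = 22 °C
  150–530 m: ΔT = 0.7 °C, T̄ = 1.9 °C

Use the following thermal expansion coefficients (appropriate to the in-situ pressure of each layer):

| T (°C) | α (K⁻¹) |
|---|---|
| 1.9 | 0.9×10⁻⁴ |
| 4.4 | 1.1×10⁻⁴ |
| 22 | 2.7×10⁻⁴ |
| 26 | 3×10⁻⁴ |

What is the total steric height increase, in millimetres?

85 mm

Layer 1 at 22 °C → α = 2.7×10⁻⁴ K⁻¹
Layer 2 at 1.9 °C → α = 0.9×10⁻⁴ K⁻¹
0–150 m: 150 × 1.5 × 2.7×10⁻⁴ = 0.06075 m
0.7 × 380 × 0.9×10⁻⁴ = 0.02394 m
Δh = 0.06075 + 0.02394 = 0.08469 m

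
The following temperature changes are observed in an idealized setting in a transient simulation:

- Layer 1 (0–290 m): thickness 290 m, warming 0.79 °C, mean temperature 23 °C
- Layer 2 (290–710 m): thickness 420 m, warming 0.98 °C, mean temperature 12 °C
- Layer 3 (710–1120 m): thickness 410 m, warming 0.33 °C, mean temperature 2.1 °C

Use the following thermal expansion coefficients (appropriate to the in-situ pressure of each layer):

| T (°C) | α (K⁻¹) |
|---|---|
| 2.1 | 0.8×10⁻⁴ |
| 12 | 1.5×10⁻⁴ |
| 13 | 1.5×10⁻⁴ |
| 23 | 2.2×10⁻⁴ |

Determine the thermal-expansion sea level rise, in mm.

about 123 mm

Layer 1 at 23 °C → α = 2.2×10⁻⁴ K⁻¹
Layer 2 at 12 °C → α = 1.5×10⁻⁴ K⁻¹
Layer 3 at 2.1 °C → α = 0.8×10⁻⁴ K⁻¹
0–290 m: 2.2×10⁻⁴ × 0.79 × 290 = 0.050402 m
Layer 2: 1.5×10⁻⁴ × 0.98 × 420 = 0.06174 m
710–1120 m: 0.8×10⁻⁴ × 0.33 × 410 = 0.010824 m
Δh = 0.050402 + 0.06174 + 0.010824 = 0.122966 m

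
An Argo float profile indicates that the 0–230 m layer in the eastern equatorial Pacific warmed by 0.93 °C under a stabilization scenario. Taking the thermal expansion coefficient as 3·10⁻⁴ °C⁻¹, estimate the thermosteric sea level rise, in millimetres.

Δh = αΔT·H = 3×10⁻⁴ × 0.93 × 230 = 0.06417 m

64.2 mm of thermosteric rise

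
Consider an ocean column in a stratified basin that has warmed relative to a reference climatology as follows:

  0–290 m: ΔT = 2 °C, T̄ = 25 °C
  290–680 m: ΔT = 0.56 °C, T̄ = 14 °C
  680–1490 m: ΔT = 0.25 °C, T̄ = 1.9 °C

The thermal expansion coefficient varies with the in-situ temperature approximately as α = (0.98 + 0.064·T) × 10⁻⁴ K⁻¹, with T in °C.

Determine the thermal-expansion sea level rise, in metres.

Δh = 0.21 m

Layer 1: α = (0.98 + 0.064×25)×10⁻⁴ = 2.58×10⁻⁴ K⁻¹
Layer 2: α = (0.98 + 0.064×14)×10⁻⁴ = 1.876×10⁻⁴ K⁻¹
Layer 3: α = (0.98 + 0.064×1.9)×10⁻⁴ = 1.1016×10⁻⁴ K⁻¹
0–290 m: 290 × 2.58×10⁻⁴ × 2 = 0.14964 m
290–680 m: 0.56 × 1.876×10⁻⁴ × 390 = 0.04097184 m
Layer 3: 810 × 0.25 × 1.1016×10⁻⁴ = 0.0223074 m
Δh = 0.14964 + 0.04097184 + 0.0223074 = 0.21291924 m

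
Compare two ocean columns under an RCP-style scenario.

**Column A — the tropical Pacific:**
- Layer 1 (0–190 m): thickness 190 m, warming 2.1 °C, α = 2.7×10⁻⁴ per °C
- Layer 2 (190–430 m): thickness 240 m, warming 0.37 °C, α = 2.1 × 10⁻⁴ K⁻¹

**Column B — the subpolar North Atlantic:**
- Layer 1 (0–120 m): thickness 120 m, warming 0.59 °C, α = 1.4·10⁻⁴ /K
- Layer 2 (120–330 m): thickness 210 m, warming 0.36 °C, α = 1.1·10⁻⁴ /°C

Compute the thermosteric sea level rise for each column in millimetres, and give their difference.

A 2.1 × 2.7×10⁻⁴ × 190 = 0.10773 m
A 190–430 m: 2.1×10⁻⁴ × 0.37 × 240 = 0.018648 m
A total: 0.126378 m
B 0–120 m: 1.4×10⁻⁴ × 0.59 × 120 = 0.009912 m
B 1.1×10⁻⁴ × 0.36 × 210 = 0.008316 m
B total: 0.018228 m
Difference: 0.126378 − 0.018228 = 0.10815 m

A: 130 mm; B: 18 mm; difference 110 mm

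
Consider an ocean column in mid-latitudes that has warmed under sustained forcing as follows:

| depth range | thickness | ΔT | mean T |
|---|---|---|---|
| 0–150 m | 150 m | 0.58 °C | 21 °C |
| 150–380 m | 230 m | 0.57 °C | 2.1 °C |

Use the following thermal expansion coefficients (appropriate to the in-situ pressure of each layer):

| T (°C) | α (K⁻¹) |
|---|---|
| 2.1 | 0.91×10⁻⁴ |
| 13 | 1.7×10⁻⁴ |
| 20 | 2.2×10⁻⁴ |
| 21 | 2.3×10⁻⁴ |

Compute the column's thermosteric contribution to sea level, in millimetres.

32 mm

Layer 1 at 21 °C → α = 2.3×10⁻⁴ K⁻¹
Layer 2 at 2.1 °C → α = 0.91×10⁻⁴ K⁻¹
0–150 m: 2.3×10⁻⁴ × 150 × 0.58 = 0.02001 m
Layer 2: 0.57 × 230 × 0.91×10⁻⁴ = 0.0119301 m
Δh = 0.02001 + 0.0119301 = 0.0319401 m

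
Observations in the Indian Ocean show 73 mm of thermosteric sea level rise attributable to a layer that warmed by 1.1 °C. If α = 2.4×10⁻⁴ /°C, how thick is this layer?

277 m

H = Δh/(αΔT) = 0.073 / (2.4×10⁻⁴ × 1.1) ≈ 276.5 m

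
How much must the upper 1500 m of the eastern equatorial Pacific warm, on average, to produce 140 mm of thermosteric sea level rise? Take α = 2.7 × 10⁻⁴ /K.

ΔT = Δh/(αH) = 0.14 / (2.7×10⁻⁴ × 1500) ≈ 0.3457 K

about 0.346 K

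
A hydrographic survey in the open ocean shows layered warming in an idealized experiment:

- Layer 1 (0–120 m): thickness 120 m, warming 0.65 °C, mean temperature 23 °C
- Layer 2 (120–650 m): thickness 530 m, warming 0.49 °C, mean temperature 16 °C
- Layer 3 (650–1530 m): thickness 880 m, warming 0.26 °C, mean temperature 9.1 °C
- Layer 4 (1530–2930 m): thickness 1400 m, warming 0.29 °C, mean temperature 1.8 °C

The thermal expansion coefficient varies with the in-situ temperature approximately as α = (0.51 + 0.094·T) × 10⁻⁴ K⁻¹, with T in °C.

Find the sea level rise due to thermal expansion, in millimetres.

Δh = 130 mm

Layer 1: α = (0.51 + 0.094×23)×10⁻⁴ = 2.672×10⁻⁴ K⁻¹
Layer 2: α = (0.51 + 0.094×16)×10⁻⁴ = 2.014×10⁻⁴ K⁻¹
Layer 3: α = (0.51 + 0.094×9.1)×10⁻⁴ = 1.3654×10⁻⁴ K⁻¹
Layer 4: α = (0.51 + 0.094×1.8)×10⁻⁴ = 0.6792×10⁻⁴ K⁻¹
0–120 m: 0.65 × 120 × 2.672×10⁻⁴ = 0.0208416 m
0.49 × 2.014×10⁻⁴ × 530 = 0.05230358 m
880 × 0.26 × 1.3654×10⁻⁴ = 0.031240352 m
1400 × 0.29 × 0.6792×10⁻⁴ = 0.02757552 m
Δh = 0.0208416 + 0.05230358 + 0.031240352 + 0.02757552 = 0.131961052 m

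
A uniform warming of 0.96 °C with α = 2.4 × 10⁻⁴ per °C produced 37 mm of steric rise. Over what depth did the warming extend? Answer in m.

H ≈ 161 m

H = Δh/(αΔT) = 0.037 / (2.4×10⁻⁴ × 0.96) ≈ 160.6 m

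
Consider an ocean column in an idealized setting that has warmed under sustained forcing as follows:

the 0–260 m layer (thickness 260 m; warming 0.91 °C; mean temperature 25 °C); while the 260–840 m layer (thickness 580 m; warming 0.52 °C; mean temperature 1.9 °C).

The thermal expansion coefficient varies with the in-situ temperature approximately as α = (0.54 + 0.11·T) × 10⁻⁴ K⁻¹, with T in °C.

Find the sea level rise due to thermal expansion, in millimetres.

Δh = 100 mm

Layer 1: α = (0.54 + 0.11×25)×10⁻⁴ = 3.29×10⁻⁴ K⁻¹
Layer 2: α = (0.54 + 0.11×1.9)×10⁻⁴ = 0.749×10⁻⁴ K⁻¹
Layer 1: 0.91 × 260 × 3.29×10⁻⁴ = 0.0778414 m
260–840 m: 580 × 0.749×10⁻⁴ × 0.52 = 0.02258984 m
Δh = 0.0778414 + 0.02258984 = 0.10043124 m ≈ 100 mm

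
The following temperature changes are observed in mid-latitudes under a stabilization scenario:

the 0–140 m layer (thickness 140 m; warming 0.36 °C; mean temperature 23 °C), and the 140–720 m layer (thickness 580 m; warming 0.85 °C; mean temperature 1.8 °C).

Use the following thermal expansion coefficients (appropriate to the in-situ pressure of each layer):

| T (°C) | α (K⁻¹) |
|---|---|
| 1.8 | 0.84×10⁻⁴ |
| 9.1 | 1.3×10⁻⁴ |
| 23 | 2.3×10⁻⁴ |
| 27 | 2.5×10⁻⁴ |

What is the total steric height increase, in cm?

Layer 1 at 23 °C → α = 2.3×10⁻⁴ K⁻¹
Layer 2 at 1.8 °C → α = 0.84×10⁻⁴ K⁻¹
2.3×10⁻⁴ × 0.36 × 140 = 0.011592 m
140–720 m: 580 × 0.84×10⁻⁴ × 0.85 = 0.041412 m
Δh = 0.011592 + 0.041412 = 0.053004 m

Δh = 5.30 cm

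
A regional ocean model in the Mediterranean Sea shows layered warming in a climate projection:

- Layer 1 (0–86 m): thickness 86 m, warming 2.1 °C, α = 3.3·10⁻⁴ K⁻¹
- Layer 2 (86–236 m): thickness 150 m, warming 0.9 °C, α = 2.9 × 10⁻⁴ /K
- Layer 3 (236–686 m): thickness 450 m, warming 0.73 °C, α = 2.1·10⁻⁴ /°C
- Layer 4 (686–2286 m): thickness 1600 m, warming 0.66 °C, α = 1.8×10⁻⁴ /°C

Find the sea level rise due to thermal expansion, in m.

0.358 m

0–86 m: 86 × 2.1 × 3.3×10⁻⁴ = 0.059598 m
150 × 0.9 × 2.9×10⁻⁴ = 0.03915 m
236–686 m: 450 × 0.73 × 2.1×10⁻⁴ = 0.068985 m
686–2286 m: 0.66 × 1600 × 1.8×10⁻⁴ = 0.19008 m
Δh = 0.059598 + 0.03915 + 0.068985 + 0.19008 = 0.357813 m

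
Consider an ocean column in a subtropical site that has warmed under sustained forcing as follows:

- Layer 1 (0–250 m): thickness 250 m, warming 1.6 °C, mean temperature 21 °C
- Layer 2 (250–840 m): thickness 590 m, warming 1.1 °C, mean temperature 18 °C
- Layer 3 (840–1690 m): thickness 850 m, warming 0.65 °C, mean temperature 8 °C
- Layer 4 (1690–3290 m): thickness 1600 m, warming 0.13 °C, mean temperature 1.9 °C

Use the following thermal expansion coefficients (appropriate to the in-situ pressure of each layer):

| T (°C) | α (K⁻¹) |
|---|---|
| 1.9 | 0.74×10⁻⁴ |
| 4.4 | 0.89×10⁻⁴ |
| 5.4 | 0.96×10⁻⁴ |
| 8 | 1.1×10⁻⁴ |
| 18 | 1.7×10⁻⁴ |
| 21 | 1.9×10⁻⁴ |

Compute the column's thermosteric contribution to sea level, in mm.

260 mm of thermosteric rise

Layer 1 at 21 °C → α = 1.9×10⁻⁴ K⁻¹
Layer 2 at 18 °C → α = 1.7×10⁻⁴ K⁻¹
Layer 3 at 8 °C → α = 1.1×10⁻⁴ K⁻¹
Layer 4 at 1.9 °C → α = 0.74×10⁻⁴ K⁻¹
0–250 m: 1.6 × 1.9×10⁻⁴ × 250 = 0.07600 m
250–840 m: 1.7×10⁻⁴ × 1.1 × 590 = 0.11033 m
840–1690 m: 850 × 1.1×10⁻⁴ × 0.65 = 0.060775 m
1690–3290 m: 0.13 × 1600 × 0.74×10⁻⁴ = 0.015392 m
Δh = 0.07600 + 0.11033 + 0.060775 + 0.015392 = 0.262497 m ≈ 260 mm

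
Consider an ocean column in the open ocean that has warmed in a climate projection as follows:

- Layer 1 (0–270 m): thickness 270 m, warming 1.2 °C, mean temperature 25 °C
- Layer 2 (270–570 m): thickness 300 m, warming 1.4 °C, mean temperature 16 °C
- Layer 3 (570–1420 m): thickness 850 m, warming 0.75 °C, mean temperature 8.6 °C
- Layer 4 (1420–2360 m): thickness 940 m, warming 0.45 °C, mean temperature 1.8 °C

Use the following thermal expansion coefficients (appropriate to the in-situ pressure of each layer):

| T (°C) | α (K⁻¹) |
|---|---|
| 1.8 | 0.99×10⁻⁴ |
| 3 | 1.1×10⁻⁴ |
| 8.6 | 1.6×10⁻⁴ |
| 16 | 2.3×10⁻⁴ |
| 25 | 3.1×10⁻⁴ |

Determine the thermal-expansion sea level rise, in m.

Layer 1 at 25 °C → α = 3.1×10⁻⁴ K⁻¹
Layer 2 at 16 °C → α = 2.3×10⁻⁴ K⁻¹
Layer 3 at 8.6 °C → α = 1.6×10⁻⁴ K⁻¹
Layer 4 at 1.8 °C → α = 0.99×10⁻⁴ K⁻¹
Layer 1: 3.1×10⁻⁴ × 1.2 × 270 = 0.10044 m
270–570 m: 1.4 × 300 × 2.3×10⁻⁴ = 0.09660 m
570–1420 m: 1.6×10⁻⁴ × 850 × 0.75 = 0.10200 m
1420–2360 m: 940 × 0.99×10⁻⁴ × 0.45 = 0.041877 m
Δh = 0.10044 + 0.09660 + 0.10200 + 0.041877 = 0.340917 m ≈ 0.341 m

Δh = 0.341 m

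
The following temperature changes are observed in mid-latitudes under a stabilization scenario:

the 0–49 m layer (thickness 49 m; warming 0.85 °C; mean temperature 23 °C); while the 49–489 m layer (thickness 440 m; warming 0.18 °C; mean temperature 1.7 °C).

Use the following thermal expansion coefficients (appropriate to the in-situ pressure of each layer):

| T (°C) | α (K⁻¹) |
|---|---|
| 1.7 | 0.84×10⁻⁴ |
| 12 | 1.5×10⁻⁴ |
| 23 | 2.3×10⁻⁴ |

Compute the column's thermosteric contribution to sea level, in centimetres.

Layer 1 at 23 °C → α = 2.3×10⁻⁴ K⁻¹
Layer 2 at 1.7 °C → α = 0.84×10⁻⁴ K⁻¹
0–49 m: 49 × 2.3×10⁻⁴ × 0.85 = 0.0095795 m
49–489 m: 0.84×10⁻⁴ × 0.18 × 440 = 0.0066528 m
Δh = 0.0095795 + 0.0066528 = 0.0162323 m ≈ 1.62 cm

about 1.62 cm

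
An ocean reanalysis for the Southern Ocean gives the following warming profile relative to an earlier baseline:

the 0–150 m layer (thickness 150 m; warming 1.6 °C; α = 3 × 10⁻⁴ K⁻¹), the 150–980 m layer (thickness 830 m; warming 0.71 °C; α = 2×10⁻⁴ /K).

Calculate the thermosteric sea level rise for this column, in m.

Δh = 0.190 m

Layer 1: 3×10⁻⁴ × 1.6 × 150 = 0.07200 m
150–980 m: 830 × 0.71 × 2×10⁻⁴ = 0.11786 m
Δh = 0.07200 + 0.11786 = 0.18986 m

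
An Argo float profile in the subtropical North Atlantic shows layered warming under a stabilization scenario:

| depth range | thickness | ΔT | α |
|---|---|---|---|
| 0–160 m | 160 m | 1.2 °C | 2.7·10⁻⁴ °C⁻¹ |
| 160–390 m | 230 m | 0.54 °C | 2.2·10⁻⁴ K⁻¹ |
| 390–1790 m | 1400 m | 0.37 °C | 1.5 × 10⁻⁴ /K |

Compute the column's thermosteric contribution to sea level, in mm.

160 × 1.2 × 2.7×10⁻⁴ = 0.05184 m
160–390 m: 2.2×10⁻⁴ × 230 × 0.54 = 0.027324 m
Layer 3: 0.37 × 1400 × 1.5×10⁻⁴ = 0.07770 m
Δh = 0.05184 + 0.027324 + 0.07770 = 0.156864 m ≈ 157 mm

157 mm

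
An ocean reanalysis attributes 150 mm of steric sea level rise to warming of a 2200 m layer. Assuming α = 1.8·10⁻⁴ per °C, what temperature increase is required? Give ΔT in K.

ΔT = Δh/(αH) = 0.15 / (1.8×10⁻⁴ × 2200) ≈ 0.3788 K

0.38 K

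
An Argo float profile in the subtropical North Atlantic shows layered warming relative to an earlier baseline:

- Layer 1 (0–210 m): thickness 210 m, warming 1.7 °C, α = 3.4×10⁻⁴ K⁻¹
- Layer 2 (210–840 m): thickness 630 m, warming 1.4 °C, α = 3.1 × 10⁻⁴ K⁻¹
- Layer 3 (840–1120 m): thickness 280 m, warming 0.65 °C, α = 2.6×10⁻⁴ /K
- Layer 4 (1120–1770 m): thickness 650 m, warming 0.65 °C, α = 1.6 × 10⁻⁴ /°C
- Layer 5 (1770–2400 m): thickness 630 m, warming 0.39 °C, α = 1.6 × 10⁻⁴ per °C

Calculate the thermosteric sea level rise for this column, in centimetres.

1.7 × 3.4×10⁻⁴ × 210 = 0.12138 m
Layer 2: 630 × 1.4 × 3.1×10⁻⁴ = 0.27342 m
Layer 3: 0.65 × 2.6×10⁻⁴ × 280 = 0.04732 m
1.6×10⁻⁴ × 0.65 × 650 = 0.06760 m
1.6×10⁻⁴ × 0.39 × 630 = 0.039312 m
Δh = 0.12138 + 0.27342 + 0.04732 + 0.06760 + 0.039312 = 0.549032 m

54.9 cm of thermosteric rise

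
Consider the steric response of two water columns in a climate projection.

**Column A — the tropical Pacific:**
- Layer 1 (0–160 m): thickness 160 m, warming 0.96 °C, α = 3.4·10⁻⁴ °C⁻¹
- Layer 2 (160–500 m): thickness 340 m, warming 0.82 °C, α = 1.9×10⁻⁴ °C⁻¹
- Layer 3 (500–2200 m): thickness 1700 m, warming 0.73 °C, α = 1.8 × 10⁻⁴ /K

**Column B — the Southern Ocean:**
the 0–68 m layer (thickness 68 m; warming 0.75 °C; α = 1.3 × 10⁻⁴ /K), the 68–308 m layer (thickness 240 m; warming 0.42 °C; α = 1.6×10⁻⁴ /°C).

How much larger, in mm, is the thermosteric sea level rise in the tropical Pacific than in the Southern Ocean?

A 0–160 m: 0.96 × 160 × 3.4×10⁻⁴ = 0.052224 m
A 160–500 m: 1.9×10⁻⁴ × 340 × 0.82 = 0.052972 m
A 0.73 × 1.8×10⁻⁴ × 1700 = 0.22338 m
A total: 0.328576 m
B 0–68 m: 1.3×10⁻⁴ × 0.75 × 68 = 0.00663 m
B Layer 2: 0.42 × 1.6×10⁻⁴ × 240 = 0.016128 m
B total: 0.022758 m
Difference: 0.328576 − 0.022758 = 0.305818 m

Δh_A − Δh_B ≈ 306 mm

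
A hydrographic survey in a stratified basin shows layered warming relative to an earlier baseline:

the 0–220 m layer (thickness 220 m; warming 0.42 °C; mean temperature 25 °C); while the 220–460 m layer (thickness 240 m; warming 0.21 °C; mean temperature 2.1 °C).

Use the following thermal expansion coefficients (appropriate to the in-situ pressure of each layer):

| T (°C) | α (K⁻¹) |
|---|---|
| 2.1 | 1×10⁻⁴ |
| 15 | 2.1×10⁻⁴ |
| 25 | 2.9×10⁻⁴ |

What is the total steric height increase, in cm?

3.18 cm

Layer 1 at 25 °C → α = 2.9×10⁻⁴ K⁻¹
Layer 2 at 2.1 °C → α = 1×10⁻⁴ K⁻¹
220 × 0.42 × 2.9×10⁻⁴ = 0.026796 m
220–460 m: 240 × 1×10⁻⁴ × 0.21 = 0.00504 m
Δh = 0.026796 + 0.00504 = 0.031836 m ≈ 3.18 cm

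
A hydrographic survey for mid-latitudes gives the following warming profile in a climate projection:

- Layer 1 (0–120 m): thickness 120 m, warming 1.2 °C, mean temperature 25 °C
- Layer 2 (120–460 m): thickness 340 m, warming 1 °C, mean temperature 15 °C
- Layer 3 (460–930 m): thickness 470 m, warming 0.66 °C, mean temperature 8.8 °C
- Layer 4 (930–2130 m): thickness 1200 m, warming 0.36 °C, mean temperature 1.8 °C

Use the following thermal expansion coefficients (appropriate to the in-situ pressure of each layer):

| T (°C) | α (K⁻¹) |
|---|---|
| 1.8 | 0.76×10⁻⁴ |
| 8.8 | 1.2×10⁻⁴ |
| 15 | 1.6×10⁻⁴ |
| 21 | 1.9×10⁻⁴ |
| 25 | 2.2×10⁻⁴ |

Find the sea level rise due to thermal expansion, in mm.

160 mm

Layer 1 at 25 °C → α = 2.2×10⁻⁴ K⁻¹
Layer 2 at 15 °C → α = 1.6×10⁻⁴ K⁻¹
Layer 3 at 8.8 °C → α = 1.2×10⁻⁴ K⁻¹
Layer 4 at 1.8 °C → α = 0.76×10⁻⁴ K⁻¹
Layer 1: 1.2 × 120 × 2.2×10⁻⁴ = 0.03168 m
1 × 340 × 1.6×10⁻⁴ = 0.05440 m
460–930 m: 470 × 0.66 × 1.2×10⁻⁴ = 0.037224 m
0.36 × 1200 × 0.76×10⁻⁴ = 0.032832 m
Δh = 0.03168 + 0.05440 + 0.037224 + 0.032832 = 0.156136 m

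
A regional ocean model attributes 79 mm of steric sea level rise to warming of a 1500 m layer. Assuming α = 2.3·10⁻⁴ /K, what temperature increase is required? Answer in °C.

ΔT ≈ 0.23 °C

ΔT = Δh/(αH) = 0.079 / (2.3×10⁻⁴ × 1500) ≈ 0.2290 °C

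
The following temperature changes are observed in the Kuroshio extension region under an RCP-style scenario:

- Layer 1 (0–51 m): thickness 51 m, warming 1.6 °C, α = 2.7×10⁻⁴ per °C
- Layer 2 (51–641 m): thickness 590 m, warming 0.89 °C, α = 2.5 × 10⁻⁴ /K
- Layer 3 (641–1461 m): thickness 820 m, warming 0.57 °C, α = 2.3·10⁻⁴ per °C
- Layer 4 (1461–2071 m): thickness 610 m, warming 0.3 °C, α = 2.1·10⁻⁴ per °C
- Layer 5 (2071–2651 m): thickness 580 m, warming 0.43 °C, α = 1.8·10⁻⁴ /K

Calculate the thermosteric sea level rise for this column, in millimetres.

344 mm

0–51 m: 2.7×10⁻⁴ × 1.6 × 51 = 0.022032 m
51–641 m: 0.89 × 2.5×10⁻⁴ × 590 = 0.131275 m
0.57 × 2.3×10⁻⁴ × 820 = 0.107502 m
1461–2071 m: 0.3 × 2.1×10⁻⁴ × 610 = 0.03843 m
2071–2651 m: 0.43 × 580 × 1.8×10⁻⁴ = 0.044892 m
Δh = 0.022032 + 0.131275 + 0.107502 + 0.03843 + 0.044892 = 0.344131 m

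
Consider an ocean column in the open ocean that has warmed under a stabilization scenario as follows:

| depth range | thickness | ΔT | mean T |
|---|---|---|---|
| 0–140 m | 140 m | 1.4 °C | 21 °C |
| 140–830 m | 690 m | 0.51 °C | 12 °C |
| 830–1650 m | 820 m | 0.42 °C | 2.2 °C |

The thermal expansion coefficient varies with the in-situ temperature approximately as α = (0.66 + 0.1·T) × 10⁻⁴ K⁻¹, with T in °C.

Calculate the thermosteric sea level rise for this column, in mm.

about 150 mm

Layer 1: α = (0.66 + 0.1×21)×10⁻⁴ = 2.76×10⁻⁴ K⁻¹
Layer 2: α = (0.66 + 0.1×12)×10⁻⁴ = 1.86×10⁻⁴ K⁻¹
Layer 3: α = (0.66 + 0.1×2.2)×10⁻⁴ = 0.88×10⁻⁴ K⁻¹
Layer 1: 1.4 × 140 × 2.76×10⁻⁴ = 0.054096 m
Layer 2: 690 × 1.86×10⁻⁴ × 0.51 = 0.0654534 m
Layer 3: 0.88×10⁻⁴ × 820 × 0.42 = 0.0303072 m
Δh = 0.054096 + 0.0654534 + 0.0303072 = 0.1498566 m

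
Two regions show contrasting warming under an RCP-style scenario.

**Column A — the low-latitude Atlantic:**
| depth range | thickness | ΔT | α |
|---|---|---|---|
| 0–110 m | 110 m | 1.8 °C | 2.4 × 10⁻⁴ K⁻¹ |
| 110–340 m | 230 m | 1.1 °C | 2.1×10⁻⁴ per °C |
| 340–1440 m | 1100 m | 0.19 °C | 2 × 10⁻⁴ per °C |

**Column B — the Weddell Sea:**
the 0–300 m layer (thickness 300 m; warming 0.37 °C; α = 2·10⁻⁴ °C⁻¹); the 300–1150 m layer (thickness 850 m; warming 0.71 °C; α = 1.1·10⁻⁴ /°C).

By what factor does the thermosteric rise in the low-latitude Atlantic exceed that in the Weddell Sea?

≈ 1.61×

A 2.4×10⁻⁴ × 1.8 × 110 = 0.04752 m
A 110–340 m: 2.1×10⁻⁴ × 1.1 × 230 = 0.05313 m
A 340–1440 m: 2×10⁻⁴ × 0.19 × 1100 = 0.04180 m
A total: 0.14245 m
B 2×10⁻⁴ × 0.37 × 300 = 0.02220 m
B 850 × 0.71 × 1.1×10⁻⁴ = 0.066385 m
B total: 0.088585 m
Ratio: 0.14245 / 0.088585 ≈ 1.608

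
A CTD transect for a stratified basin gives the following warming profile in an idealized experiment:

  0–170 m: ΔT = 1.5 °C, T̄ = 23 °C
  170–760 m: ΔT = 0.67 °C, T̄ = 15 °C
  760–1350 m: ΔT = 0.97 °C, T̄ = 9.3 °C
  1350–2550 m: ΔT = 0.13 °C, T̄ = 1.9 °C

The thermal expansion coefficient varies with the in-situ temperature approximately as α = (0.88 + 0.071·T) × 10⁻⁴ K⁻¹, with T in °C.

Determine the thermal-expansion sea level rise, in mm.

about 245 mm

Layer 1: α = (0.88 + 0.071×23)×10⁻⁴ = 2.513×10⁻⁴ K⁻¹
Layer 2: α = (0.88 + 0.071×15)×10⁻⁴ = 1.945×10⁻⁴ K⁻¹
Layer 3: α = (0.88 + 0.071×9.3)×10⁻⁴ = 1.5403×10⁻⁴ K⁻¹
Layer 4: α = (0.88 + 0.071×1.9)×10⁻⁴ = 1.0149×10⁻⁴ K⁻¹
2.513×10⁻⁴ × 170 × 1.5 = 0.0640815 m
Layer 2: 590 × 0.67 × 1.945×10⁻⁴ = 0.07688585 m
760–1350 m: 1.5403×10⁻⁴ × 590 × 0.97 = 0.088151369 m
1350–2550 m: 0.13 × 1.0149×10⁻⁴ × 1200 = 0.01583244 m
Δh = 0.0640815 + 0.07688585 + 0.088151369 + 0.01583244 = 0.244951159 m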